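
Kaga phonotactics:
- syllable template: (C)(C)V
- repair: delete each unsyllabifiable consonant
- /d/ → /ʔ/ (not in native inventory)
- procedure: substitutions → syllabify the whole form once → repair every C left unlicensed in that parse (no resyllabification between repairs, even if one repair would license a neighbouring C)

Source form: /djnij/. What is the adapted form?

jni

Substitution: /d/ → /ʔ/, giving /ʔjnij/.
Syllabifying with onset maximization leaves /ʔ/, /j/ stranded (no codas are permitted; onsets may contain at most 2 consonants).
Each unlicensed consonant is deleted: /ʔ/, /j/.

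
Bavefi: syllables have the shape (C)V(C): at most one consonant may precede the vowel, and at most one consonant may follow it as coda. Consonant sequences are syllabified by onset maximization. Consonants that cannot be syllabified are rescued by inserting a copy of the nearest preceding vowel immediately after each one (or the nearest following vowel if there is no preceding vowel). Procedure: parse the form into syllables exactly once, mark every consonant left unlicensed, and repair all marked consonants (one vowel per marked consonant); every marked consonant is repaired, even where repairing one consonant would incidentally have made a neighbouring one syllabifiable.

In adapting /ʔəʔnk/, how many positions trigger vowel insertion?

2

The unsyllabifiable consonants are /n/, /k/; each receives one epenthetic vowel.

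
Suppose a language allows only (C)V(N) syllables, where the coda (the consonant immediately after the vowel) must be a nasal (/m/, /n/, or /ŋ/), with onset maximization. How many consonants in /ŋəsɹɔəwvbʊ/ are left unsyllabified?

3

Under (C)V(N), the unsyllabifiable consonants are /s/, /w/, /v/ (only a nasal (/m/, /n/, or /ŋ/) is licensed in coda position; onsets are limited to one consonant).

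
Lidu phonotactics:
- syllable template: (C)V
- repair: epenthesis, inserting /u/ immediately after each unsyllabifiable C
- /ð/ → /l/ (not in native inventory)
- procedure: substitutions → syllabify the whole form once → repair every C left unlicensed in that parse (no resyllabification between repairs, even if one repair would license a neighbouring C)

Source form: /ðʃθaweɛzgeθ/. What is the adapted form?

Substitution: /ð/ → /l/, giving /lʃθaweɛzgeθ/.
Under (C)V, the unsyllabifiable consonants are /l/, /ʃ/, /z/, /θ/ (no codas are permitted; onsets are limited to one consonant).
Epenthesis after each stranded consonant: /l/ → /lu/, /ʃ/ → /ʃu/, /z/ → /zu/, /θ/ → /θu/.

luʃuθaweɛzugeθu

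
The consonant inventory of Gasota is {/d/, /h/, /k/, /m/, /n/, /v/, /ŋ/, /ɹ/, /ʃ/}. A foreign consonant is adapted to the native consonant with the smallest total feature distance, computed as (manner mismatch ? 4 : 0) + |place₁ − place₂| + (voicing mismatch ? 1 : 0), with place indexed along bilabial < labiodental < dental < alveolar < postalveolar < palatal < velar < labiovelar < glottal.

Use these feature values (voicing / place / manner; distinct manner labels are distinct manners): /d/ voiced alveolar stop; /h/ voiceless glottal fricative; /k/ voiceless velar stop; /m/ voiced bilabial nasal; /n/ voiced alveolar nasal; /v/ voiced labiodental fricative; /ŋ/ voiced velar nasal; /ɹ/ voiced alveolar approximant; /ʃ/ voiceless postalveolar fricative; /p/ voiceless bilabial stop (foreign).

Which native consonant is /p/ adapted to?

d

/d/ is closest: same manner (stop), place distance 3 (bilabial→alveolar), voicing differs (+1); total 4. Next closest is /m/ at distance 5.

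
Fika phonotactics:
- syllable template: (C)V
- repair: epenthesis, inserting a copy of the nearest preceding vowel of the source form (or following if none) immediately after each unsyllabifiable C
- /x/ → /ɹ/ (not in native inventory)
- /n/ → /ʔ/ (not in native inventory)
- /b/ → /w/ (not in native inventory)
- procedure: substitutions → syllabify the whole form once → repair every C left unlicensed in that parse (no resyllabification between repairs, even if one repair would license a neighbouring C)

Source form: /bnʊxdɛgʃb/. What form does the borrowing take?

Substitution: /b/ → /w/, /n/ → /ʔ/, /x/ → /ɹ/, giving /wʔʊɹdɛgʃw/.
Syllabifying with onset maximization leaves /w/, /ɹ/, /g/, /ʃ/, /w/ stranded (no codas are permitted; onsets are limited to one consonant).
Epenthesis after each stranded consonant: /w/ → /wʊ/, /ɹ/ → /ɹʊ/, /g/ → /gɛ/, /ʃ/ → /ʃɛ/, /w/ → /wɛ/.

wʊʔʊɹʊdɛgɛʃɛwɛ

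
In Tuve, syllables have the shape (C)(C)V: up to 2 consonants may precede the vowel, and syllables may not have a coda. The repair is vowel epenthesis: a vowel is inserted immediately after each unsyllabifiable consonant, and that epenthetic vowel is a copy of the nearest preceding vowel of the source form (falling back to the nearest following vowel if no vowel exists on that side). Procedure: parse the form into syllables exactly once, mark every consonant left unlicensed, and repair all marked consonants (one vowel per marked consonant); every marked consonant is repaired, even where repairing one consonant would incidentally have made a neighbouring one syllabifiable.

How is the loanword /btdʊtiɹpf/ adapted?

The consonants /b/, /ɹ/, /p/, /f/ cannot be parsed into a legal (C)(C)V syllable (no codas are permitted; onsets may contain at most 2 consonants).
Inserting the epenthetic vowel yields /b/ → /bʊ/, /ɹ/ → /ɹi/, /p/ → /pi/, /f/ → /fi/.

bʊtdʊtiɹipifi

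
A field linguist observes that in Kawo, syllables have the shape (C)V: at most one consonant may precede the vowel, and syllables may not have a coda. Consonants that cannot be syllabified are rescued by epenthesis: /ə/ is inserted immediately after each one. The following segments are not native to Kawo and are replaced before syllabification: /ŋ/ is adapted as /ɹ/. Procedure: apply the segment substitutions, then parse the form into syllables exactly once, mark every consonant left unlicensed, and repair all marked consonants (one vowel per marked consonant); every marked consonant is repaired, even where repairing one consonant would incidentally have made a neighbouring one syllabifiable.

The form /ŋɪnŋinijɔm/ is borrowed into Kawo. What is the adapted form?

Substitution: /ŋ/ → /ɹ/, giving /ɹɪnɹinijɔm/.
The consonants /n/, /m/ cannot be parsed into a legal (C)V syllable (no codas are permitted; onsets are limited to one consonant).
Each unlicensed consonant becomes the onset of a new syllable: /n/ → /nə/, /m/ → /mə/.

ɹɪnəɹinijɔmə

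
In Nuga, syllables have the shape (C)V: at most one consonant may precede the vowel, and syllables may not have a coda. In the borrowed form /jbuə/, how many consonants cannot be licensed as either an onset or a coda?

Syllabifying with onset maximization leaves /j/ stranded (no codas are permitted; onsets are limited to one consonant).

1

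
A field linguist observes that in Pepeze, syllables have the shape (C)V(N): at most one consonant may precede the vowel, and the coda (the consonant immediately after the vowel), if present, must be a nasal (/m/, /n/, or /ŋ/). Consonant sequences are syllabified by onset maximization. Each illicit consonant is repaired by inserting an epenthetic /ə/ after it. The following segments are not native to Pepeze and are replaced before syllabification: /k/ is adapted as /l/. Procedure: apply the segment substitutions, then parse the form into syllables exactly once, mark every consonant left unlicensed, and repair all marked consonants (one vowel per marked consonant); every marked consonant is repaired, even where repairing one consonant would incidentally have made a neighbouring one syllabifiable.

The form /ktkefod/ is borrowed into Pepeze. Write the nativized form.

lətəlefodə

Substitution: /k/ → /l/, giving /ltlefod/.
Syllabifying with onset maximization leaves /l/, /t/, /d/ stranded (only a nasal (/m/, /n/, or /ŋ/) is licensed in coda position; onsets are limited to one consonant).
Each unlicensed consonant becomes the onset of a new syllable: /l/ → /lə/, /t/ → /tə/, /d/ → /də/.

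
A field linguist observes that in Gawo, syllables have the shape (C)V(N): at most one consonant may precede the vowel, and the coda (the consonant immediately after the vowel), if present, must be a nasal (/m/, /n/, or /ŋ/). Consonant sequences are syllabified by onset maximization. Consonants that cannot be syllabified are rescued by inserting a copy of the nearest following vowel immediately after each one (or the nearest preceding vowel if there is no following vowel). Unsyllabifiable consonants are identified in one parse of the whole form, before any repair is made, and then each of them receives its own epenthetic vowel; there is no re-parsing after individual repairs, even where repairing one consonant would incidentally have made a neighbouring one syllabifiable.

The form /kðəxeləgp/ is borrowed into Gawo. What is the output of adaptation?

Under (C)V(N), the unsyllabifiable consonants are /k/, /g/, /p/ (only a nasal (/m/, /n/, or /ŋ/) is licensed in coda position; onsets are limited to one consonant).
Epenthesis after each stranded consonant: /k/ → /kə/, /g/ → /gə/, /p/ → /pə/.

kəðəxeləgəpə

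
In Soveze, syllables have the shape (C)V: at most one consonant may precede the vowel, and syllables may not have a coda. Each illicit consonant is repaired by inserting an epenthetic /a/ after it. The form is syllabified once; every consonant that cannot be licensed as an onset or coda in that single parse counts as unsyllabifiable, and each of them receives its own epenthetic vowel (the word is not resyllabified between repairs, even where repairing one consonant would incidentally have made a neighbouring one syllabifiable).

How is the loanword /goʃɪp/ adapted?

Under (C)V, the unsyllabifiable consonants are /p/ (no codas are permitted; onsets are limited to one consonant).
Inserting the epenthetic vowel yields /p/ → /pa/.

goʃɪpa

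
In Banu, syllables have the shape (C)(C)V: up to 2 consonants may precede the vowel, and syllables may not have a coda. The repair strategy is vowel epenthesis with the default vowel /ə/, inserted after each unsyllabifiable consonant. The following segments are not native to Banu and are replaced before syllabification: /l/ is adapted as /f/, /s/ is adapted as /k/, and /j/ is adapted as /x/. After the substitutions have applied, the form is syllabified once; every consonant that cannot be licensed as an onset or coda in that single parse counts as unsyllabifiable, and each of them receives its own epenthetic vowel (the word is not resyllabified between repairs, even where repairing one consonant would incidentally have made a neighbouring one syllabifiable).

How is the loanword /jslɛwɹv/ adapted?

xəkfɛwəɹəvə

Substitution: /j/ → /x/, /s/ → /k/, /l/ → /f/, giving /xkfɛwɹv/.
Under (C)(C)V, the unsyllabifiable consonants are /x/, /w/, /ɹ/, /v/ (no codas are permitted; onsets may contain at most 2 consonants).
Each unlicensed consonant becomes the onset of a new syllable: /x/ → /xə/, /w/ → /wə/, /ɹ/ → /ɹə/, /v/ → /və/.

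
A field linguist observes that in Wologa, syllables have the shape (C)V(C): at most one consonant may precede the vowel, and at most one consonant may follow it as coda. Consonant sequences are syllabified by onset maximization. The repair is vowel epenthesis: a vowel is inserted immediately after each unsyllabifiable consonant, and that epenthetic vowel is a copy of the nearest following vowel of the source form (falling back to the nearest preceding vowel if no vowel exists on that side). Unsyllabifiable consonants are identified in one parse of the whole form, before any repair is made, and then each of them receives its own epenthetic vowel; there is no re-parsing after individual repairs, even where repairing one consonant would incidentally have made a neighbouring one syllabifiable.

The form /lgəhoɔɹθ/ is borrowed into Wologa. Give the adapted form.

ləgəhoɔɹθɔ

Under (C)V(C), the unsyllabifiable consonants are /l/, /θ/ (at most one coda consonant is licensed; onsets are limited to one consonant).
Each unlicensed consonant becomes the onset of a new syllable: /l/ → /lə/, /θ/ → /θɔ/.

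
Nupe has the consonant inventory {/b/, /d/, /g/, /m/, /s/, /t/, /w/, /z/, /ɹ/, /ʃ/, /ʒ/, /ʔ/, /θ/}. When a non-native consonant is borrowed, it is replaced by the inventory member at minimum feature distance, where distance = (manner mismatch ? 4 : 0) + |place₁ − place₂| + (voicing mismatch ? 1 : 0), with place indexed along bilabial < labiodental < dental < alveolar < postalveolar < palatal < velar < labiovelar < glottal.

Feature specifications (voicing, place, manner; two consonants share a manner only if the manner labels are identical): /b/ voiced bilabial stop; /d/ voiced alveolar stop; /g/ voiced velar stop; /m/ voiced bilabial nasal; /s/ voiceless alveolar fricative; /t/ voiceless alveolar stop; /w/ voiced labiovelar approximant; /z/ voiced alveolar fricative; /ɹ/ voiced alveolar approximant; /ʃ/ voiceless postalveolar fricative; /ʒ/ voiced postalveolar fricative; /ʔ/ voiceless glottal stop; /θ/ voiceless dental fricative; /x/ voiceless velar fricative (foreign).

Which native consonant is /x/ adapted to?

/ʃ/ is closest: same manner (fricative), place distance 2 (velar→postalveolar), same voicing; total 2. Next closest is /s/ at distance 3.

ʃ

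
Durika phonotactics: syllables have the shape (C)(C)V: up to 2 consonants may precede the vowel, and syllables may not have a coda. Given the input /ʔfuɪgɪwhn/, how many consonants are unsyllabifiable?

3

The consonants /w/, /h/, /n/ cannot be parsed into a legal (C)(C)V syllable (no codas are permitted; onsets may contain at most 2 consonants).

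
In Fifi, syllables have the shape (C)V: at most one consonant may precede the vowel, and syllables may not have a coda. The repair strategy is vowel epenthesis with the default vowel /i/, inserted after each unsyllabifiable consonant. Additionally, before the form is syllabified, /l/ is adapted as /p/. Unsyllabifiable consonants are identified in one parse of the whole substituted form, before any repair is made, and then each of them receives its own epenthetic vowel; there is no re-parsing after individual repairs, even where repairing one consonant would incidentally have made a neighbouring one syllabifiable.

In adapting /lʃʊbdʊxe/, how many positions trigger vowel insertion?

2

After substitution the input is /pʃʊbdʊxe/.
The unsyllabifiable consonants are /p/, /b/; each receives one epenthetic vowel.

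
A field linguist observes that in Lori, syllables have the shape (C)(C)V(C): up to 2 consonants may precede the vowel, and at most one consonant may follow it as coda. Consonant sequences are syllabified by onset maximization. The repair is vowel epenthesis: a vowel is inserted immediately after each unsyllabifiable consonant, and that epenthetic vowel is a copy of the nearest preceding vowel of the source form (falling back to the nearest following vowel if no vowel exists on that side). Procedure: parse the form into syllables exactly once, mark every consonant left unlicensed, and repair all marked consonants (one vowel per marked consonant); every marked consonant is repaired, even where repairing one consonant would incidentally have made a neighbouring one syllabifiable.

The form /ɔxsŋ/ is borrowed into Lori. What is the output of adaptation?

Under (C)(C)V(C), the unsyllabifiable consonants are /s/, /ŋ/ (at most one coda consonant is licensed; onsets may contain at most 2 consonants).
Inserting the epenthetic vowel yields /s/ → /sɔ/, /ŋ/ → /ŋɔ/.

ɔxsɔŋɔ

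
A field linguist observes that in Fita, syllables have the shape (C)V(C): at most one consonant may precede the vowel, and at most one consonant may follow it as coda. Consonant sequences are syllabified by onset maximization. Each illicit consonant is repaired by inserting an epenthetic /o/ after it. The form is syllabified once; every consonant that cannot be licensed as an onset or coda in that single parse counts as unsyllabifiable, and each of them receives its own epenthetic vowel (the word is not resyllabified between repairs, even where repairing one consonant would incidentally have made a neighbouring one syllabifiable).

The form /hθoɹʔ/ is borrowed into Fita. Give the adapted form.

hoθoɹʔo

Syllabifying with onset maximization leaves /h/, /ʔ/ stranded (at most one coda consonant is licensed; onsets are limited to one consonant).
Inserting the epenthetic vowel yields /h/ → /ho/, /ʔ/ → /ʔo/.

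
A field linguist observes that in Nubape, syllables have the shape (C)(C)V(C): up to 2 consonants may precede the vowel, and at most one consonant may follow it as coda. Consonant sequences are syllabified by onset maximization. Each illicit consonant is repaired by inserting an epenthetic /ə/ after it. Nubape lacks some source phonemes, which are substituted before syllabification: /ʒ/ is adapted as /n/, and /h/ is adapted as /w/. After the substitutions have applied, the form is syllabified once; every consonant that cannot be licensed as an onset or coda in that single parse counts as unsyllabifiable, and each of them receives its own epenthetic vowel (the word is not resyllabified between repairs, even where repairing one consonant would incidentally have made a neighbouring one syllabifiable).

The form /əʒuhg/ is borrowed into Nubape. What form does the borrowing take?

ənuwgə

Substitution: /ʒ/ → /n/, /h/ → /w/, giving /ənuwg/.
Under (C)(C)V(C), the unsyllabifiable consonants are /g/ (at most one coda consonant is licensed; onsets may contain at most 2 consonants).
Inserting the epenthetic vowel yields /g/ → /gə/.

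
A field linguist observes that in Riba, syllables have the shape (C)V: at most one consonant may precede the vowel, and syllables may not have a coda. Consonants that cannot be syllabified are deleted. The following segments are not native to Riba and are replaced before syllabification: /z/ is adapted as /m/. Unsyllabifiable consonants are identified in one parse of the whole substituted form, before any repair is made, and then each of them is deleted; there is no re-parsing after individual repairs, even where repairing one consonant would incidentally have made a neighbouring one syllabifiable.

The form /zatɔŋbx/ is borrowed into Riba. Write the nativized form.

matɔ

Substitution: /z/ → /m/, giving /matɔŋbx/.
Syllabifying with onset maximization leaves /ŋ/, /b/, /x/ stranded (no codas are permitted; onsets are limited to one consonant).
Each unlicensed consonant is deleted: /ŋ/, /b/, /x/.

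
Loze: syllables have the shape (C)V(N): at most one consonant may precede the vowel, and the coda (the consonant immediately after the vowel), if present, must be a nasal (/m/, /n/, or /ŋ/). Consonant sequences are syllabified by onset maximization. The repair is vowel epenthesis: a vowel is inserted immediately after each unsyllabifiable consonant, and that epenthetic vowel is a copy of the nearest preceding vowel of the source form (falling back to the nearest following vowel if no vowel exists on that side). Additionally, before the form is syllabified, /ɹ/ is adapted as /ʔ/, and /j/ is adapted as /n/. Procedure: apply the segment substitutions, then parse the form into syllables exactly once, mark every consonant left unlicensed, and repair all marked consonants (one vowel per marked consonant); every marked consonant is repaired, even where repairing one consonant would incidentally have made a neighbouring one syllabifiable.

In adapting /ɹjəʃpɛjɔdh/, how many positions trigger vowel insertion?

After substitution the input is /ʔnəʃpɛnɔdh/.
The unsyllabifiable consonants are /ʔ/, /ʃ/, /d/, /h/; each receives one epenthetic vowel.

4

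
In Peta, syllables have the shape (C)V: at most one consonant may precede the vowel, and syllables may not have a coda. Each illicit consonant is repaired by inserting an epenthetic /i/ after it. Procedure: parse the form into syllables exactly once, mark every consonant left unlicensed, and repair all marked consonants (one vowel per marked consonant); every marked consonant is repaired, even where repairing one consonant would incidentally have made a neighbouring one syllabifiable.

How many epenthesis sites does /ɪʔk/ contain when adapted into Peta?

2

The unsyllabifiable consonants are /ʔ/, /k/; each receives one epenthetic vowel.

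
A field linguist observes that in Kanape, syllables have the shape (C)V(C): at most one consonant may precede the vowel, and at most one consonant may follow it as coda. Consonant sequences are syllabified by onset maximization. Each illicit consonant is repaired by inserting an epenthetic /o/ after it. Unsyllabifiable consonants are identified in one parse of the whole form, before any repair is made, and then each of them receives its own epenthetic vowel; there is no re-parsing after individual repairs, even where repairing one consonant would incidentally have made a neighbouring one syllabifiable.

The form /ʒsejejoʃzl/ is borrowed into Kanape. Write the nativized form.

ʒosejejoʃzolo

The consonants /ʒ/, /z/, /l/ cannot be parsed into a legal (C)V(C) syllable (at most one coda consonant is licensed; onsets are limited to one consonant).
Inserting the epenthetic vowel yields /ʒ/ → /ʒo/, /z/ → /zo/, /l/ → /lo/.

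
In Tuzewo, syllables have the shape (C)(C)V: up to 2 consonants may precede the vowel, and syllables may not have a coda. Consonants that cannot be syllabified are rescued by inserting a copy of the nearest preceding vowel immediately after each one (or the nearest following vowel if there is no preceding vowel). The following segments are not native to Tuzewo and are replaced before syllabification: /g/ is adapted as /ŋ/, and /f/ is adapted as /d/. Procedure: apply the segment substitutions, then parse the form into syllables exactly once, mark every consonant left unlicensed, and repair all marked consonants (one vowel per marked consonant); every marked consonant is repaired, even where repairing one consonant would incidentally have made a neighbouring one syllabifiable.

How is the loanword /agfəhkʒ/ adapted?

aŋdəhəkəʒə

Substitution: /g/ → /ŋ/, /f/ → /d/, giving /aŋdəhkʒ/.
The consonants /h/, /k/, /ʒ/ cannot be parsed into a legal (C)(C)V syllable (no codas are permitted; onsets may contain at most 2 consonants).
Each unlicensed consonant becomes the onset of a new syllable: /h/ → /hə/, /k/ → /kə/, /ʒ/ → /ʒə/.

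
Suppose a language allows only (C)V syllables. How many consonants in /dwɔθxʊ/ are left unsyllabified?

Under (C)V, the unsyllabifiable consonants are /d/, /θ/ (no codas are permitted; onsets are limited to one consonant).

2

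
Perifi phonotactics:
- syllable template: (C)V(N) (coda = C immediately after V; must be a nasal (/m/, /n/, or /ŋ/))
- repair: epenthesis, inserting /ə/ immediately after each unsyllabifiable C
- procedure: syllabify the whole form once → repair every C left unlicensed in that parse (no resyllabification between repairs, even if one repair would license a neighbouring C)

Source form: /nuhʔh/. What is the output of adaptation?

nuhəʔəhə

The consonants /h/, /ʔ/, /h/ cannot be parsed into a legal (C)V(N) syllable (only a nasal (/m/, /n/, or /ŋ/) is licensed in coda position; onsets are limited to one consonant).
Inserting the epenthetic vowel yields /h/ → /hə/, /ʔ/ → /ʔə/, /h/ → /hə/.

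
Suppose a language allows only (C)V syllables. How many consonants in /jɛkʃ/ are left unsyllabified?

Syllabifying with onset maximization leaves /k/, /ʃ/ stranded (no codas are permitted; onsets are limited to one consonant).

2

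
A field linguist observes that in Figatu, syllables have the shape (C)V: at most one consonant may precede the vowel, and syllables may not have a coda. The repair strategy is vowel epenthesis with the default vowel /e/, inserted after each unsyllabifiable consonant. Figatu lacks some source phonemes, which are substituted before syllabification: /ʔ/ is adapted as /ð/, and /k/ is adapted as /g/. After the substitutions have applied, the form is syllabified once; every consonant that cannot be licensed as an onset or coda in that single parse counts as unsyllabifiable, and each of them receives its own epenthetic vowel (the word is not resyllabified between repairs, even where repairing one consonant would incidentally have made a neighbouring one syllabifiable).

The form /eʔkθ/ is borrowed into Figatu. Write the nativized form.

Substitution: /ʔ/ → /ð/, /k/ → /g/, giving /eðgθ/.
The consonants /ð/, /g/, /θ/ cannot be parsed into a legal (C)V syllable (no codas are permitted; onsets are limited to one consonant).
Each unlicensed consonant becomes the onset of a new syllable: /ð/ → /ðe/, /g/ → /ge/, /θ/ → /θe/.

eðegeθe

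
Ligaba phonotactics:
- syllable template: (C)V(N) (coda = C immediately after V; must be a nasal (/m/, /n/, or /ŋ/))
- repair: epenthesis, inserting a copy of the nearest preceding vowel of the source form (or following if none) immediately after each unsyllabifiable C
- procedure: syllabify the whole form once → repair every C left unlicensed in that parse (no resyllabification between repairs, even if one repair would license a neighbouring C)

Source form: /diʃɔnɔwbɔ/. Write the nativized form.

Under (C)V(N), the unsyllabifiable consonants are /w/ (only a nasal (/m/, /n/, or /ŋ/) is licensed in coda position; onsets are limited to one consonant).
Inserting the epenthetic vowel yields /w/ → /wɔ/.

diʃɔnɔwɔbɔ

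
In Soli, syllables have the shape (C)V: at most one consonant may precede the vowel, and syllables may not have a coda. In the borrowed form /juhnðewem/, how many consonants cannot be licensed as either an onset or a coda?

Syllabifying with onset maximization leaves /h/, /n/, /m/ stranded (no codas are permitted; onsets are limited to one consonant).

3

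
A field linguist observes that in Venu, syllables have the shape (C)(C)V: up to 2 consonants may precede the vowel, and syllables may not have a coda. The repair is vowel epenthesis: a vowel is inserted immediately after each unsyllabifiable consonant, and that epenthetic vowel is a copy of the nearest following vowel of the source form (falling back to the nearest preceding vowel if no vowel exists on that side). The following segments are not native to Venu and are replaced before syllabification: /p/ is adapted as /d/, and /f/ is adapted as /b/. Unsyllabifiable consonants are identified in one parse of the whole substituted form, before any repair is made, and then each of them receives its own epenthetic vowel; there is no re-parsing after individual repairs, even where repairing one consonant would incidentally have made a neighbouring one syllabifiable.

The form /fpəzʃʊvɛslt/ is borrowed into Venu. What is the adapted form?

bdəzʃʊvɛsɛlɛtɛ

Substitution: /f/ → /b/, /p/ → /d/, giving /bdəzʃʊvɛslt/.
The consonants /s/, /l/, /t/ cannot be parsed into a legal (C)(C)V syllable (no codas are permitted; onsets may contain at most 2 consonants).
Inserting the epenthetic vowel yields /s/ → /sɛ/, /l/ → /lɛ/, /t/ → /tɛ/.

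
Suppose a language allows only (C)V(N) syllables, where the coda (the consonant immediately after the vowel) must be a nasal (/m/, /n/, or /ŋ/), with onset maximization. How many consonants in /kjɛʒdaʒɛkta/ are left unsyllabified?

3

Under (C)V(N), the unsyllabifiable consonants are /k/, /ʒ/, /k/ (only a nasal (/m/, /n/, or /ŋ/) is licensed in coda position; onsets are limited to one consonant).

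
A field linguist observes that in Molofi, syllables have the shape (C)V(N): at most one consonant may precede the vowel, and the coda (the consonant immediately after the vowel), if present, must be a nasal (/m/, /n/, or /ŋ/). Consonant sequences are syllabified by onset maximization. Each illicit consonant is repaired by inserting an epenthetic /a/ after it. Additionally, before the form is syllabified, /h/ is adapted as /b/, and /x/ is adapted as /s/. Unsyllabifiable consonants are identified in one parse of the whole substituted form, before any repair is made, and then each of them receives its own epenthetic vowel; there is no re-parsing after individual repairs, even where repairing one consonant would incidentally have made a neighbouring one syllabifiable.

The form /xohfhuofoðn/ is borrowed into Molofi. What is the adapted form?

Substitution: /x/ → /s/, /h/ → /b/, giving /sobfbuofoðn/.
Syllabifying with onset maximization leaves /b/, /f/, /ð/, /n/ stranded (only a nasal (/m/, /n/, or /ŋ/) is licensed in coda position; onsets are limited to one consonant).
Each unlicensed consonant becomes the onset of a new syllable: /b/ → /ba/, /f/ → /fa/, /ð/ → /ða/, /n/ → /na/.

sobafabuofoðana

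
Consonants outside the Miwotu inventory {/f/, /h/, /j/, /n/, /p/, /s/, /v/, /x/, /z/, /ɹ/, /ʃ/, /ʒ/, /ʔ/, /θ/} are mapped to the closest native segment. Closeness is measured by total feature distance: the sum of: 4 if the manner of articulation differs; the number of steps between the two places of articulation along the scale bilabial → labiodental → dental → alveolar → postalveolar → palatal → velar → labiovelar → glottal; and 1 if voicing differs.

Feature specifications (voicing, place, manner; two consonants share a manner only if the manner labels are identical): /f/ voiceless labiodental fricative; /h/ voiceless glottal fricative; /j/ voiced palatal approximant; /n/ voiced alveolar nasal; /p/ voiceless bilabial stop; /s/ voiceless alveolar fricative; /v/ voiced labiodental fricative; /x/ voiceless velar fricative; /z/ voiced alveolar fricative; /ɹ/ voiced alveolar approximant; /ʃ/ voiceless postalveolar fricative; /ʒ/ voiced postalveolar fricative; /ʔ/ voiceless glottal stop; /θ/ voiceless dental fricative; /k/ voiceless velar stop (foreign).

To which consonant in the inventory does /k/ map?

ʔ

/ʔ/ is closest: same manner (stop), place distance 2 (velar→glottal), same voicing; total 2. Next closest is /x/ at distance 4.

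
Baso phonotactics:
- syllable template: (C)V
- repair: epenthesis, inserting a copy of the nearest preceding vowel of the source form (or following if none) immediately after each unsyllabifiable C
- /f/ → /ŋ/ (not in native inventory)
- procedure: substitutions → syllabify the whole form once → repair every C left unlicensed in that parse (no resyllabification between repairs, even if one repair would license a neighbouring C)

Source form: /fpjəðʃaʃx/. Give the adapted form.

Substitution: /f/ → /ŋ/, giving /ŋpjəðʃaʃx/.
Under (C)V, the unsyllabifiable consonants are /ŋ/, /p/, /ð/, /ʃ/, /x/ (no codas are permitted; onsets are limited to one consonant).
Epenthesis after each stranded consonant: /ŋ/ → /ŋə/, /p/ → /pə/, /ð/ → /ðə/, /ʃ/ → /ʃa/, /x/ → /xa/.

ŋəpəjəðəʃaʃaxa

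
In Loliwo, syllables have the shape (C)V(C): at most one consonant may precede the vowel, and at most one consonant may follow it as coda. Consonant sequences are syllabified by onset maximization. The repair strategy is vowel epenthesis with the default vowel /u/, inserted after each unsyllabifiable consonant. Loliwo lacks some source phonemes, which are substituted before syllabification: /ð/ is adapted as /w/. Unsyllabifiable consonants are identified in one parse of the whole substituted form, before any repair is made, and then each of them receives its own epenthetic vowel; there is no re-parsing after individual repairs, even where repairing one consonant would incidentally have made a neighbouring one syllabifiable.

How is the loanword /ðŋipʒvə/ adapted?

Substitution: /ð/ → /w/, giving /wŋipʒvə/.
The consonants /w/, /ʒ/ cannot be parsed into a legal (C)V(C) syllable (at most one coda consonant is licensed; onsets are limited to one consonant).
Inserting the epenthetic vowel yields /w/ → /wu/, /ʒ/ → /ʒu/.

wuŋipʒuvə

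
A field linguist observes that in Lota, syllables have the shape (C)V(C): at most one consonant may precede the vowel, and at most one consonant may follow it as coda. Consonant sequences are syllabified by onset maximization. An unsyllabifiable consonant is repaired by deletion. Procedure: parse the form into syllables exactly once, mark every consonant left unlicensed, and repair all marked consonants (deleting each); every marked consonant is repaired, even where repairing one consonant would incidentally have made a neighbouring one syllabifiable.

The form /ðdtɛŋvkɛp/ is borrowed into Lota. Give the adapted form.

tɛŋkɛp

Under (C)V(C), the unsyllabifiable consonants are /ð/, /d/, /v/ (at most one coda consonant is licensed; onsets are limited to one consonant).
Deleting the stranded consonants removes /ð/, /d/, /v/.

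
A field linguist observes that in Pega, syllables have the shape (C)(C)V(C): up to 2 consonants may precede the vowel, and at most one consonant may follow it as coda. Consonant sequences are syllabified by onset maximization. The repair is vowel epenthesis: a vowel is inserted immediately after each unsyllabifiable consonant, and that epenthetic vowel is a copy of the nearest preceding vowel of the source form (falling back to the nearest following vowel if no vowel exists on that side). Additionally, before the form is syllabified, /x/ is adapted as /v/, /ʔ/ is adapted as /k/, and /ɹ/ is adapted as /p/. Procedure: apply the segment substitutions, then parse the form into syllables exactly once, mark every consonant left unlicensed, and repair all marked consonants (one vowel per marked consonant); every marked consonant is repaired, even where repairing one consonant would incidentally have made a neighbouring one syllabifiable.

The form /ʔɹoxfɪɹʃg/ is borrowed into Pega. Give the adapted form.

Substitution: /ʔ/ → /k/, /ɹ/ → /p/, /x/ → /v/, giving /kpovfɪpʃg/.
Under (C)(C)V(C), the unsyllabifiable consonants are /ʃ/, /g/ (at most one coda consonant is licensed; onsets may contain at most 2 consonants).
Epenthesis after each stranded consonant: /ʃ/ → /ʃɪ/, /g/ → /gɪ/.

kpovfɪpʃɪgɪ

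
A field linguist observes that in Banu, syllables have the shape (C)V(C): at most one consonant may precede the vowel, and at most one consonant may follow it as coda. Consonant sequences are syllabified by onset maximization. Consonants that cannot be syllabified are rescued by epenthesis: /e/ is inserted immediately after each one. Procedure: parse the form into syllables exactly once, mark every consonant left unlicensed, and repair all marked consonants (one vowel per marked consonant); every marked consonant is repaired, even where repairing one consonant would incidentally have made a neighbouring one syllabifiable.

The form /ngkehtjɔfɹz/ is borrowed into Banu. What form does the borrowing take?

The consonants /n/, /g/, /t/, /ɹ/, /z/ cannot be parsed into a legal (C)V(C) syllable (at most one coda consonant is licensed; onsets are limited to one consonant).
Epenthesis after each stranded consonant: /n/ → /ne/, /g/ → /ge/, /t/ → /te/, /ɹ/ → /ɹe/, /z/ → /ze/.

negekehtejɔfɹeze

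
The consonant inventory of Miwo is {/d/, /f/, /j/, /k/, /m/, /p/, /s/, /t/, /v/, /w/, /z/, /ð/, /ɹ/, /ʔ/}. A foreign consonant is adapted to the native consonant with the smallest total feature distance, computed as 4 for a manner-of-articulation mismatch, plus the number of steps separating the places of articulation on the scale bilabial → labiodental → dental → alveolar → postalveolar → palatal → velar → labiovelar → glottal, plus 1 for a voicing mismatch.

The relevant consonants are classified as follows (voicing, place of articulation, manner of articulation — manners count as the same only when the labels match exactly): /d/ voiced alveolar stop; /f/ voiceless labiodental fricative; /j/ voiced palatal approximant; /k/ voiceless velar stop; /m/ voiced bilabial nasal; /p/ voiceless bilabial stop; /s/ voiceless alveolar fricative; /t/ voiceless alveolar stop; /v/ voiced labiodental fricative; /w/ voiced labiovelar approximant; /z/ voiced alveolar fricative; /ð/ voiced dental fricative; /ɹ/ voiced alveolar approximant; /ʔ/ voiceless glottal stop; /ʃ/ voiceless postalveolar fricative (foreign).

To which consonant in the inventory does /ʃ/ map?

/s/ is closest: same manner (fricative), place distance 1 (postalveolar→alveolar), same voicing; total 1. Next closest is /z/ at distance 2.

s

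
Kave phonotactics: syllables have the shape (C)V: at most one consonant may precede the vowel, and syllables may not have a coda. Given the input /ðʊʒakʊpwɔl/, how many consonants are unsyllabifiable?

2

Syllabifying with onset maximization leaves /p/, /l/ stranded (no codas are permitted; onsets are limited to one consonant).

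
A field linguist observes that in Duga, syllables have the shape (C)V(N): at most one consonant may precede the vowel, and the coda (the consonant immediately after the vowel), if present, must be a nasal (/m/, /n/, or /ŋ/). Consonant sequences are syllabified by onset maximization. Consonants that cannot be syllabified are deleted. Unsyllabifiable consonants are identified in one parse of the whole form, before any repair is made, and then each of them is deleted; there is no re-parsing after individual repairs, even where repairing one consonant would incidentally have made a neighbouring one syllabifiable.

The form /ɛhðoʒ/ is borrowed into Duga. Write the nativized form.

The consonants /h/, /ʒ/ cannot be parsed into a legal (C)V(N) syllable (only a nasal (/m/, /n/, or /ŋ/) is licensed in coda position; onsets are limited to one consonant).
Deleting the stranded consonants removes /h/, /ʒ/.

ɛðo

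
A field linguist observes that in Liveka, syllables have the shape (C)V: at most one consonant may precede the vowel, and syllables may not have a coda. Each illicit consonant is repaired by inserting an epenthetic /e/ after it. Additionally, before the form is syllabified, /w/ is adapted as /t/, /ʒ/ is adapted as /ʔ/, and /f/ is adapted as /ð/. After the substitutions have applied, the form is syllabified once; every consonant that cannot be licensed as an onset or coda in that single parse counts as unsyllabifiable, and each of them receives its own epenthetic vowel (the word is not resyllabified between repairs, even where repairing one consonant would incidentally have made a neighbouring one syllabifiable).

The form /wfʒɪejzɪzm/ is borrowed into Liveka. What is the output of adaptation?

teðeʔɪejezɪzeme

Substitution: /w/ → /t/, /f/ → /ð/, /ʒ/ → /ʔ/, giving /tðʔɪejzɪzm/.
The consonants /t/, /ð/, /j/, /z/, /m/ cannot be parsed into a legal (C)V syllable (no codas are permitted; onsets are limited to one consonant).
Epenthesis after each stranded consonant: /t/ → /te/, /ð/ → /ðe/, /j/ → /je/, /z/ → /ze/, /m/ → /me/.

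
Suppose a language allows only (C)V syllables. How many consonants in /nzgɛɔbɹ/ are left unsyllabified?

4

Under (C)V, the unsyllabifiable consonants are /n/, /z/, /b/, /ɹ/ (no codas are permitted; onsets are limited to one consonant).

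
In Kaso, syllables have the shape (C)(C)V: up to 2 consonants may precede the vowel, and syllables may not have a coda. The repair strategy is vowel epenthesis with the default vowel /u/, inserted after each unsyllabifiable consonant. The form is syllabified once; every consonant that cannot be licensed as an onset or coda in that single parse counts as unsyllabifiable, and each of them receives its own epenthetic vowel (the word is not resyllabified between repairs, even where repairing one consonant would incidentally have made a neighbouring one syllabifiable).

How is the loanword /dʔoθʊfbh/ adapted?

dʔoθʊfubuhu

The consonants /f/, /b/, /h/ cannot be parsed into a legal (C)(C)V syllable (no codas are permitted; onsets may contain at most 2 consonants).
Inserting the epenthetic vowel yields /f/ → /fu/, /b/ → /bu/, /h/ → /hu/.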